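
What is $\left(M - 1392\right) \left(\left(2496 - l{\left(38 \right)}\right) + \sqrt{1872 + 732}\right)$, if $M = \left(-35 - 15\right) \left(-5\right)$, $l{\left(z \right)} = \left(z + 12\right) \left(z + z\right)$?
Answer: $1489168 - 2284 \sqrt{651} \approx 1.4309 \cdot 10^{6}$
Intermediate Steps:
$l{\left(z \right)} = 2 z \left(12 + z\right)$ ($l{\left(z \right)} = \left(12 + z\right) 2 z = 2 z \left(12 + z\right)$)
$M = 250$ ($M = \left(-50\right) \left(-5\right) = 250$)
$\left(M - 1392\right) \left(\left(2496 - l{\left(38 \right)}\right) + \sqrt{1872 + 732}\right) = \left(250 - 1392\right) \left(\left(2496 - 2 \cdot 38 \left(12 + 38\right)\right) + \sqrt{1872 + 732}\right) = - 1142 \left(\left(2496 - 2 \cdot 38 \cdot 50\right) + \sqrt{2604}\right) = - 1142 \left(\left(2496 - 3800\right) + 2 \sqrt{651}\right) = - 1142 \left(-1304 + 2 \sqrt{651}\right) = 1489168 - 2284 \sqrt{651}$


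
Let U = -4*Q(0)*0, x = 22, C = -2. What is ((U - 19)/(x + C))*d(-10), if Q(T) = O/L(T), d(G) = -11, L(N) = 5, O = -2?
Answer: 209/20 ≈ 10.450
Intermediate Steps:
Q(T) = -2/5
U = 0 (U = -4*(-2/5)*0 = (8/5)*0 = 0)
((U - 19)/(x + C))*d(-10) = ((0 - 19)/(22 - 2))*(-11) = -19/20*(-11) = 209/20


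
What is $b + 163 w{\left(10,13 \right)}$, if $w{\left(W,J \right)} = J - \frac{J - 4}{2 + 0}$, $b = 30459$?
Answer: $\frac{63689}{2} \approx 31845.0$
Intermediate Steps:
$w{\left(W,J \right)} = 2 + \frac{J}{2}$ ($w{\left(W,J \right)} = J - \frac{-4 + J}{2} = J - \left(-4 + J\right) \frac{1}{2} = J - \left(-2 + \frac{J}{2}\right) = 2 + \frac{J}{2}$)
$b + 163 w{\left(10,13 \right)} = 30459 + 163 \left(2 + \frac{1}{2} \cdot 13\right) = 30459 + 163 \left(2 + \frac{13}{2}\right) = 30459 + 163 \cdot \frac{17}{2} = 30459 + \frac{2771}{2} = \frac{63689}{2}$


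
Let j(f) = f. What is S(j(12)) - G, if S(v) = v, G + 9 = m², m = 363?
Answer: -131748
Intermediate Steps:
G = 131760 (G = -9 + 363² = -9 + 131769 = 131760)
S(j(12)) - G = 12 - 1*131760 = 12 - 131760 = -131748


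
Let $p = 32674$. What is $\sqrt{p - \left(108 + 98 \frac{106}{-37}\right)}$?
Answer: $\frac{\sqrt{44967210}}{37} \approx 181.24$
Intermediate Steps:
$\sqrt{p - \left(108 + 98 \frac{106}{-37}\right)} = \sqrt{32674 - \left(108 + 98 \frac{106}{-37}\right)} = \sqrt{32674 - \left(108 + 98 \cdot 106 \left(- \frac{1}{37}\right)\right)} = \sqrt{32674 - - \frac{6392}{37}} = \sqrt{32674 + \left(-108 + \frac{10388}{37}\right)} = \sqrt{32674 + \frac{6392}{37}} = \sqrt{\frac{1215330}{37}} = \frac{\sqrt{44967210}}{37}$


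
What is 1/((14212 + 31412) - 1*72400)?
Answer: -1/26776 ≈ -3.7347e-5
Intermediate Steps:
1/((14212 + 31412) - 1*72400) = 1/(45624 - 72400) = 1/(-26776) = -1/26776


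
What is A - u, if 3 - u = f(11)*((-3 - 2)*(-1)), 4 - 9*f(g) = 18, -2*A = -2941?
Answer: 26275/18 ≈ 1459.7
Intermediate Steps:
A = 2941/2 (A = -½*(-2941) = 2941/2 ≈ 1470.5)
f(g) = -14/9 (f(g) = 4/9 - ⅑*18 = 4/9 - 2 = -14/9)
u = 97/9 (u = 3 - (-14)*(-3 - 2)*(-1)/9 = 3 - (-14)*(-5*(-1))/9 = 3 - (-14)*5/9 = 3 - 1*(-70/9) = 3 + 70/9 = 97/9 ≈ 10.778)
A - u = 2941/2 - 1*97/9 = 2941/2 - 97/9 = 26275/18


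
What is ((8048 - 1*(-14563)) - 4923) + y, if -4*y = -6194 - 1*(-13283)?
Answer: 63663/4 ≈ 15916.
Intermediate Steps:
y = -7089/4 (y = -(-6194 - 1*(-13283))/4 = -(-6194 + 13283)/4 = -¼*7089 = -7089/4 ≈ -1772.3)
((8048 - 1*(-14563)) - 4923) + y = ((8048 - 1*(-14563)) - 4923) - 7089/4 = ((8048 + 14563) - 4923) - 7089/4 = (22611 - 4923) - 7089/4 = 17688 - 7089/4 = 63663/4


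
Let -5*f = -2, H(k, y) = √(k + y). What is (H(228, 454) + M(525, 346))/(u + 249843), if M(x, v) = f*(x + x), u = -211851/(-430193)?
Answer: 6022702/3582697385 + 430193*√682/107480921550 ≈ 0.0017856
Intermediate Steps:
f = ⅖ (f = -⅕*(-2) = ⅖ ≈ 0.40000)
u = 211851/430193 (u = -211851*(-1/430193) = 211851/430193 ≈ 0.49246)
M(x, v) = 4*x/5 (M(x, v) = 2*(x + x)/5 = 2*(2*x)/5 = 4*x/5)
(H(228, 454) + M(525, 346))/(u + 249843) = (√(228 + 454) + (⅘)*525)/(211851/430193 + 249843) = (√682 + 420)/(107480921550/430193) = (420 + √682)*(430193/107480921550) = 6022702/3582697385 + 430193*√682/107480921550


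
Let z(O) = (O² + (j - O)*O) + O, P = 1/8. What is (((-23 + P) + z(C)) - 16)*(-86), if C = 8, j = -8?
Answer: 32637/4 ≈ 8159.3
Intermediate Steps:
P = ⅛ ≈ 0.12500
z(O) = O + O² + O*(-8 - O) (z(O) = (O² + (-8 - O)*O) + O = (O² + O*(-8 - O)) + O = O + O² + O*(-8 - O))
(((-23 + P) + z(C)) - 16)*(-86) = (((-23 + ⅛) - 7*8) - 16)*(-86) = ((-183/8 - 56) - 16)*(-86) = (-631/8 - 16)*(-86) = -759/8*(-86) = 32637/4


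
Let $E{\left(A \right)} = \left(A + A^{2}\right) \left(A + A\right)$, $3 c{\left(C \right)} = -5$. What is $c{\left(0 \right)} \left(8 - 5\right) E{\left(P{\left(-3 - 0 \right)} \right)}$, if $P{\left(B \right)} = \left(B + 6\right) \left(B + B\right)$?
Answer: $55080$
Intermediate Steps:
$P{\left(B \right)} = 2 B \left(6 + B\right)$ ($P{\left(B \right)} = \left(6 + B\right) 2 B = 2 B \left(6 + B\right)$)
$c{\left(C \right)} = - \frac{5}{3}$ ($c{\left(C \right)} = \frac{1}{3} \left(-5\right) = - \frac{5}{3}$)
$E{\left(A \right)} = 2 A \left(A + A^{2}\right)$ ($E{\left(A \right)} = \left(A + A^{2}\right) 2 A = 2 A \left(A + A^{2}\right)$)
$c{\left(0 \right)} \left(8 - 5\right) E{\left(P{\left(-3 - 0 \right)} \right)} = - \frac{5 \left(8 - 5\right) 2 \left(2 \left(-3 - 0\right) \left(6 - 3\right)\right)^{2} \left(1 + 2 \left(-3 - 0\right) \left(6 - 3\right)\right)}{3} = - \frac{5 \cdot 3 \cdot 2 \left(2 \left(-3 + 0\right) \left(6 + \left(-3 + 0\right)\right)\right)^{2} \left(1 + 2 \left(-3 + 0\right) \left(6 + \left(-3 + 0\right)\right)\right)}{3} = - \frac{5 \cdot 3 \cdot 2 \left(2 \left(-3\right) \left(6 - 3\right)\right)^{2} \left(1 + 2 \left(-3\right) \left(6 - 3\right)\right)}{3} = - \frac{5 \cdot 3 \cdot 2 \left(2 \left(-3\right) 3\right)^{2} \left(1 + 2 \left(-3\right) 3\right)}{3} = - \frac{5 \cdot 3 \cdot 2 \left(-18\right)^{2} \left(1 - 18\right)}{3} = - \frac{5 \cdot 3 \cdot 2 \cdot 324 \left(-17\right)}{3} = - \frac{5 \cdot 3 \left(-11016\right)}{3} = \left(- \frac{5}{3}\right) \left(-33048\right) = 55080$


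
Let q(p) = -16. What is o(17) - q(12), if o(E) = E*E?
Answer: 305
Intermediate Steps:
o(E) = E²
o(17) - q(12) = 17² - 1*(-16) = 289 + 16 = 305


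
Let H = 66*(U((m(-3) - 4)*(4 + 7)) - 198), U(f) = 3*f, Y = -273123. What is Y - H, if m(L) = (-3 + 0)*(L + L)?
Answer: -290547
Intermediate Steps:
m(L) = -6*L
H = 17424 (H = 66*(3*((-6*(-3) - 4)*(4 + 7)) - 198) = 66*(3*((18 - 4)*11) - 198) = 66*(3*(14*11) - 198) = 66*(3*154 - 198) = 66*(462 - 198) = 66*264 = 17424)
Y - H = -273123 - 1*17424 = -273123 - 17424 = -290547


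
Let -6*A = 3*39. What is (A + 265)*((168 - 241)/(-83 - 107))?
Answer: 35843/380 ≈ 94.324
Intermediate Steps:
A = -39/2 ≈ -19.500
(A + 265)*((168 - 241)/(-83 - 107)) = (-39/2 + 265)*((168 - 241)/(-83 - 107)) = 491*(-73/(-190))/2 = 491*(-73*(-1/190))/2 = (491/2)*(73/190) = 35843/380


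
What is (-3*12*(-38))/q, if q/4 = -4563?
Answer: -38/507 ≈ -0.074951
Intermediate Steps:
q = -18252 (q = 4*(-4563) = -18252)
(-3*12*(-38))/q = (-3*12*(-38))/(-18252) = -36*(-38)*(-1/18252) = 1368*(-1/18252) = -38/507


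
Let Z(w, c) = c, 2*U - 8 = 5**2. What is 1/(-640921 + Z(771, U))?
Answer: -2/1281809 ≈ -1.5603e-6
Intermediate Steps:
U = 33/2 (U = 4 + (1/2)*5**2 = 4 + (1/2)*25 = 4 + 25/2 = 33/2 ≈ 16.500)
1/(-640921 + Z(771, U)) = 1/(-640921 + 33/2) = 1/(-1281809/2) = -2/1281809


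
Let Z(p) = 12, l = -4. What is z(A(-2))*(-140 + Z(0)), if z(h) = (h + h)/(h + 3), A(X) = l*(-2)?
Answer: -2048/11 ≈ -186.18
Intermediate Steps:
A(X) = 8 (A(X) = -4*(-2) = 8)
z(h) = 2*h/(3 + h) (z(h) = (2*h)/(3 + h) = 2*h/(3 + h))
z(A(-2))*(-140 + Z(0)) = (2*8/(3 + 8))*(-140 + 12) = (2*8/11)*(-128) = (2*8*(1/11))*(-128) = (16/11)*(-128) = -2048/11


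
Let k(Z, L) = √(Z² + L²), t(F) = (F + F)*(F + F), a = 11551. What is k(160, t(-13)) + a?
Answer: 11551 + 4*√30161 ≈ 12246.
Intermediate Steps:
t(F) = 4*F² (t(F) = (2*F)*(2*F) = 4*F²)
k(Z, L) = √(L² + Z²)
k(160, t(-13)) + a = √((4*(-13)²)² + 160²) + 11551 = √((4*169)² + 25600) + 11551 = √(676² + 25600) + 11551 = √(456976 + 25600) + 11551 = √482576 + 11551 = 4*√30161 + 11551 = 11551 + 4*√30161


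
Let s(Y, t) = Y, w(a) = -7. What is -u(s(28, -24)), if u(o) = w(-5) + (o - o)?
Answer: 7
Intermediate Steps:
u(o) = -7 (u(o) = -7 + (o - o) = -7 + 0 = -7)
-u(s(28, -24)) = -1*(-7) = 7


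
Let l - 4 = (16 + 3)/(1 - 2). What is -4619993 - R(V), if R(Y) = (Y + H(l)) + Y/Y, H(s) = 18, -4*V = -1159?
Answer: -18481207/4 ≈ -4.6203e+6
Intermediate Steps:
l = -15 (l = 4 + (16 + 3)/(1 - 2) = 4 + 19/(-1) = 4 + 19*(-1) = 4 - 19 = -15)
V = 1159/4 (V = -¼*(-1159) = 1159/4 ≈ 289.75)
R(Y) = 19 + Y (R(Y) = (Y + 18) + Y/Y = (18 + Y) + 1 = 19 + Y)
-4619993 - R(V) = -4619993 - (19 + 1159/4) = -4619993 - 1*1235/4 = -4619993 - 1235/4 = -18481207/4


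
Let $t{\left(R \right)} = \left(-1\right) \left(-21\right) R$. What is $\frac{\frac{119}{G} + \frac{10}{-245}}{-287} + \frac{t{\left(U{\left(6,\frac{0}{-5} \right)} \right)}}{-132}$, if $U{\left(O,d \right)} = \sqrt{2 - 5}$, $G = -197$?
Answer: $\frac{6225}{2770411} - \frac{7 i \sqrt{3}}{44} \approx 0.002247 - 0.27555 i$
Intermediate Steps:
$U{\left(O,d \right)} = i \sqrt{3}$ ($U{\left(O,d \right)} = \sqrt{-3} = i \sqrt{3}$)
$t{\left(R \right)} = 21 R$
$\frac{\frac{119}{G} + \frac{10}{-245}}{-287} + \frac{t{\left(U{\left(6,\frac{0}{-5} \right)} \right)}}{-132} = \frac{\frac{119}{-197} + \frac{10}{-245}}{-287} + \frac{21 i \sqrt{3}}{-132} = \left(119 \left(- \frac{1}{197}\right) + 10 \left(- \frac{1}{245}\right)\right) \left(- \frac{1}{287}\right) + 21 i \sqrt{3} \left(- \frac{1}{132}\right) = \left(- \frac{119}{197} - \frac{2}{49}\right) \left(- \frac{1}{287}\right) - \frac{7 i \sqrt{3}}{44} = \left(- \frac{6225}{9653}\right) \left(- \frac{1}{287}\right) - \frac{7 i \sqrt{3}}{44} = \frac{6225}{2770411} - \frac{7 i \sqrt{3}}{44}$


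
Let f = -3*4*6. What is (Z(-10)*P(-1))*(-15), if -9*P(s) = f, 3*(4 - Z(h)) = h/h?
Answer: -440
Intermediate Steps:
Z(h) = 11/3 (Z(h) = 4 - h/(3*h) = 4 - ⅓*1 = 4 - ⅓ = 11/3)
f = -72 (f = -12*6 = -72)
P(s) = 8 (P(s) = -⅑*(-72) = 8)
(Z(-10)*P(-1))*(-15) = ((11/3)*8)*(-15) = (88/3)*(-15) = -440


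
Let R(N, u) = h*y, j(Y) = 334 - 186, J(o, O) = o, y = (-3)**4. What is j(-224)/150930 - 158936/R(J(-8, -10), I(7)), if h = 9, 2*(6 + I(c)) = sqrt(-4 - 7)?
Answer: -444224122/2037555 ≈ -218.02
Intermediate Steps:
y = 81
I(c) = -6 + I*sqrt(11)/2 (I(c) = -6 + sqrt(-4 - 7)/2 = -6 + sqrt(-11)/2 = -6 + (I*sqrt(11))/2 = -6 + I*sqrt(11)/2)
j(Y) = 148
R(N, u) = 729 (R(N, u) = 9*81 = 729)
j(-224)/150930 - 158936/R(J(-8, -10), I(7)) = 148/150930 - 158936/729 = 148*(1/150930) - 158936*1/729 = 74/75465 - 158936/729 = -444224122/2037555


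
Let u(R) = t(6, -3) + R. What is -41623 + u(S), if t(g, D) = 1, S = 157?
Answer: -41465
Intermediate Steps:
u(R) = 1 + R
-41623 + u(S) = -41623 + (1 + 157) = -41623 + 158 = -41465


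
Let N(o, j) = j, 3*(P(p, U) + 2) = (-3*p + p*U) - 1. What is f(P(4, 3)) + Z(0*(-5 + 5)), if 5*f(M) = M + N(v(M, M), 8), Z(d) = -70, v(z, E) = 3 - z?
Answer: -1033/15 ≈ -68.867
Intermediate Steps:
P(p, U) = -7/3 - p + U*p/3 (P(p, U) = -2 + ((-3*p + p*U) - 1)/3 = -2 + ((-3*p + U*p) - 1)/3 = -2 + (-1 - 3*p + U*p)/3 = -2 + (-⅓ - p + U*p/3) = -7/3 - p + U*p/3)
f(M) = 8/5 + M/5 (f(M) = (M + 8)/5 = (8 + M)/5 = 8/5 + M/5)
f(P(4, 3)) + Z(0*(-5 + 5)) = (8/5 + (-7/3 - 1*4 + (⅓)*3*4)/5) - 70 = (8/5 + (-7/3 - 4 + 4)/5) - 70 = (8/5 + (⅕)*(-7/3)) - 70 = (8/5 - 7/15) - 70 = 17/15 - 70 = -1033/15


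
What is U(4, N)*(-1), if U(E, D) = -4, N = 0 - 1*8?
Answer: 4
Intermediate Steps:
N = -8 (N = 0 - 8 = -8)
U(4, N)*(-1) = -4*(-1) = 4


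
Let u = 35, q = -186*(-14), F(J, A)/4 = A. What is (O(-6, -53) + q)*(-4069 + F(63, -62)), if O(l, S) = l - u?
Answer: -11064471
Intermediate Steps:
F(J, A) = 4*A
q = 2604
O(l, S) = -35 + l (O(l, S) = l - 1*35 = l - 35 = -35 + l)
(O(-6, -53) + q)*(-4069 + F(63, -62)) = ((-35 - 6) + 2604)*(-4069 + 4*(-62)) = (-41 + 2604)*(-4069 - 248) = 2563*(-4317) = -11064471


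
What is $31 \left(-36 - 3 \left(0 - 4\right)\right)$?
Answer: $-744$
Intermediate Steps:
$31 \left(-36 - 3 \left(0 - 4\right)\right) = 31 \left(-36 - -12\right) = 31 \left(-36 + 12\right) = 31 \left(-24\right) = -744$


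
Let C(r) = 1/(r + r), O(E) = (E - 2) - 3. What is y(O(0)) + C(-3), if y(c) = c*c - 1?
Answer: 143/6 ≈ 23.833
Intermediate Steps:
O(E) = -5 + E (O(E) = (-2 + E) - 3 = -5 + E)
C(r) = 1/(2*r)
y(c) = -1 + c² (y(c) = c² - 1 = -1 + c²)
y(O(0)) + C(-3) = (-1 + (-5 + 0)²) + (½)/(-3) = (-1 + (-5)²) + (½)*(-⅓) = (-1 + 25) - ⅙ = 24 - ⅙ = 143/6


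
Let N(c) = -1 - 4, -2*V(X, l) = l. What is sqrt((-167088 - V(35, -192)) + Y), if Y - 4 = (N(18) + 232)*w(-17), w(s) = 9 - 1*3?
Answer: I*sqrt(165818) ≈ 407.21*I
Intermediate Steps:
V(X, l) = -l/2
N(c) = -5
w(s) = 6 (w(s) = 9 - 3 = 6)
Y = 1366 (Y = 4 + (-5 + 232)*6 = 4 + 227*6 = 4 + 1362 = 1366)
sqrt((-167088 - V(35, -192)) + Y) = sqrt((-167088 - (-1)*(-192)/2) + 1366) = sqrt((-167088 - 1*96) + 1366) = sqrt((-167088 - 96) + 1366) = sqrt(-167184 + 1366) = sqrt(-165818) = I*sqrt(165818)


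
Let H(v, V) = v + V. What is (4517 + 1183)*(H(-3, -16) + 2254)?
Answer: 12739500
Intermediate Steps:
H(v, V) = V + v
(4517 + 1183)*(H(-3, -16) + 2254) = (4517 + 1183)*((-16 - 3) + 2254) = 5700*(-19 + 2254) = 5700*2235 = 12739500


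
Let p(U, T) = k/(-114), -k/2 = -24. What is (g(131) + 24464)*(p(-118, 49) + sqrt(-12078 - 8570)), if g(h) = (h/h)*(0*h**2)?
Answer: -195712/19 + 48928*I*sqrt(5162) ≈ -10301.0 + 3.5153e+6*I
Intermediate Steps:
k = 48 (k = -2*(-24) = 48)
p(U, T) = -8/19 (p(U, T) = 48/(-114) = 48*(-1/114) = -8/19)
g(h) = 0 (g(h) = 1*0 = 0)
(g(131) + 24464)*(p(-118, 49) + sqrt(-12078 - 8570)) = (0 + 24464)*(-8/19 + sqrt(-12078 - 8570)) = 24464*(-8/19 + sqrt(-20648)) = 24464*(-8/19 + 2*I*sqrt(5162)) = -195712/19 + 48928*I*sqrt(5162)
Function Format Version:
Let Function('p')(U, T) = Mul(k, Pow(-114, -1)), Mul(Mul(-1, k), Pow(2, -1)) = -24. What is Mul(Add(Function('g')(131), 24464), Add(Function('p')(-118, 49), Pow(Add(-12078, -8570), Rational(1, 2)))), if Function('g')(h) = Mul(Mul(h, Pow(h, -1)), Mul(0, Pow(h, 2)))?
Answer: Add(Rational(-195712, 19), Mul(48928, I, Pow(5162, Rational(1, 2)))) ≈ Add(-10301., Mul(3.5153e+6, I))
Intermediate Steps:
k = 48 (k = Mul(-2, -24) = 48)
Function('p')(U, T) = Rational(-8, 19) (Function('p')(U, T) = Mul(48, Pow(-114, -1)) = Mul(48, Rational(-1, 114)) = Rational(-8, 19))
Function('g')(h) = 0 (Function('g')(h) = Mul(1, 0) = 0)
Mul(Add(Function('g')(131), 24464), Add(Function('p')(-118, 49), Pow(Add(-12078, -8570), Rational(1, 2)))) = Mul(Add(0, 24464), Add(Rational(-8, 19), Pow(Add(-12078, -8570), Rational(1, 2)))) = Mul(24464, Add(Rational(-8, 19), Pow(-20648, Rational(1, 2)))) = Mul(24464, Add(Rational(-8, 19), Mul(2, I, Pow(5162, Rational(1, 2))))) = Add(Rational(-195712, 19), Mul(48928, I, Pow(5162, Rational(1, 2))))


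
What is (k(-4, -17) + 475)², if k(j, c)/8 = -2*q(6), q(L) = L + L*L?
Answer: 38809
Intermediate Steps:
q(L) = L + L²
k(j, c) = -672 (k(j, c) = 8*(-12*(1 + 6)) = 8*(-12*7) = 8*(-2*42) = 8*(-84) = -672)
(k(-4, -17) + 475)² = (-672 + 475)² = (-197)² = 38809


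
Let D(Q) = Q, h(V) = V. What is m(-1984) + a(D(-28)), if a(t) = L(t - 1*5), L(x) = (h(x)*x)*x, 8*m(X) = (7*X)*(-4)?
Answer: -28993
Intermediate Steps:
m(X) = -7*X/2 (m(X) = ((7*X)*(-4))/8 = (-28*X)/8 = -7*X/2)
L(x) = x**3 (L(x) = (x*x)*x = x**2*x = x**3)
a(t) = (-5 + t)**3 (a(t) = (t - 1*5)**3 = (t - 5)**3 = (-5 + t)**3)
m(-1984) + a(D(-28)) = -7/2*(-1984) + (-5 - 28)**3 = 6944 + (-33)**3 = 6944 - 35937 = -28993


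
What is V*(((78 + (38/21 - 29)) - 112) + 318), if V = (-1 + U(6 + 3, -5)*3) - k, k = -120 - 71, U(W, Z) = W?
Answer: 167183/3 ≈ 55728.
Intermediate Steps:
k = -191
V = 217 (V = (-1 + (6 + 3)*3) - 1*(-191) = (-1 + 9*3) + 191 = (-1 + 27) + 191 = 26 + 191 = 217)
V*(((78 + (38/21 - 29)) - 112) + 318) = 217*(((78 + (38/21 - 29)) - 112) + 318) = 217*(((78 - 571/21) - 112) + 318) = 217*((1067/21 - 112) + 318) = 217*(-1285/21 + 318) = 217*(5393/21) = 167183/3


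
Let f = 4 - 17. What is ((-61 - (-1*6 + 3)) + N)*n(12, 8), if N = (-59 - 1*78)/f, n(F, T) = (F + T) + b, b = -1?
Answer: -11723/13 ≈ -901.77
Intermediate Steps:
n(F, T) = -1 + F + T (n(F, T) = (F + T) - 1 = -1 + F + T)
f = -13
N = 137/13 (N = (-59 - 1*78)/(-13) = (-59 - 78)*(-1/13) = -137*(-1/13) = 137/13 ≈ 10.538)
((-61 - (-1*6 + 3)) + N)*n(12, 8) = ((-61 - (-1*6 + 3)) + 137/13)*(-1 + 12 + 8) = ((-61 - (-6 + 3)) + 137/13)*19 = ((-61 - 1*(-3)) + 137/13)*19 = ((-61 + 3) + 137/13)*19 = (-58 + 137/13)*19 = -617/13*19 = -11723/13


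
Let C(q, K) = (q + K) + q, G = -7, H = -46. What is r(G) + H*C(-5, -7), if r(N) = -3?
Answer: 779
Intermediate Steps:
C(q, K) = K + 2*q (C(q, K) = (K + q) + q = K + 2*q)
r(G) + H*C(-5, -7) = -3 - 46*(-7 + 2*(-5)) = -3 - 46*(-7 - 10) = -3 - 46*(-17) = -3 + 782 = 779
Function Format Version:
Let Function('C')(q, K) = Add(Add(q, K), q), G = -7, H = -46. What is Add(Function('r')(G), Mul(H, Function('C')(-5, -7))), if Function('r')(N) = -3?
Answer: 779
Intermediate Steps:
Function('C')(q, K) = Add(K, Mul(2, q)) (Function('C')(q, K) = Add(Add(K, q), q) = Add(K, Mul(2, q)))
Add(Function('r')(G), Mul(H, Function('C')(-5, -7))) = Add(-3, Mul(-46, Add(-7, Mul(2, -5)))) = Add(-3, Mul(-46, Add(-7, -10))) = Add(-3, Mul(-46, -17)) = Add(-3, 782) = 779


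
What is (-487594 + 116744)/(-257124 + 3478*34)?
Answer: 185425/69436 ≈ 2.6704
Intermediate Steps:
(-487594 + 116744)/(-257124 + 3478*34) = -370850/(-257124 + 118252) = -370850/(-138872) = -370850*(-1/138872) = 185425/69436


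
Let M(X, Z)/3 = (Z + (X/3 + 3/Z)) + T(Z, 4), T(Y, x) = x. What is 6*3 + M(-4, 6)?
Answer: 91/2 ≈ 45.500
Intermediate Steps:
M(X, Z) = 12 + X + 3*Z + 9/Z (M(X, Z) = 3*((Z + (X/3 + 3/Z)) + 4) = 3*((Z + (3/Z + X/3)) + 4) = 3*((Z + 3/Z + X/3) + 4) = 3*(4 + Z + 3/Z + X/3) = 12 + X + 3*Z + 9/Z)
6*3 + M(-4, 6) = 6*3 + (12 - 4 + 3*6 + 9/6) = 18 + (12 - 4 + 18 + 9*(⅙)) = 18 + (12 - 4 + 18 + 3/2) = 18 + 55/2 = 91/2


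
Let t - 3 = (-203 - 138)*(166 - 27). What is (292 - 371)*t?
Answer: 3744284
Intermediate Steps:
t = -47396 (t = 3 + (-203 - 138)*(166 - 27) = 3 - 341*139 = 3 - 47399 = -47396)
(292 - 371)*t = (292 - 371)*(-47396) = -79*(-47396) = 3744284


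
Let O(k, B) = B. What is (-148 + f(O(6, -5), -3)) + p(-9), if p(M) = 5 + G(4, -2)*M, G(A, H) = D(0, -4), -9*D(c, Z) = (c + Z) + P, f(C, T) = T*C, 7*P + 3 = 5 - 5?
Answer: -927/7 ≈ -132.43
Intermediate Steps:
P = -3/7 (P = -3/7 + (5 - 5)/7 = -3/7 + (⅐)*0 = -3/7 + 0 = -3/7 ≈ -0.42857)
f(C, T) = C*T
D(c, Z) = 1/21 - Z/9 - c/9 (D(c, Z) = -((c + Z) - 3/7)/9 = -((Z + c) - 3/7)/9 = -(-3/7 + Z + c)/9 = 1/21 - Z/9 - c/9)
G(A, H) = 31/63 (G(A, H) = 1/21 - ⅑*(-4) - ⅑*0 = 1/21 + 4/9 + 0 = 31/63)
p(M) = 5 + 31*M/63
(-148 + f(O(6, -5), -3)) + p(-9) = (-148 - 5*(-3)) + (5 + (31/63)*(-9)) = (-148 + 15) + (5 - 31/7) = -133 + 4/7 = -927/7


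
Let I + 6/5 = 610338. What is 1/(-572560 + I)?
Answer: 5/188884 ≈ 2.6471e-5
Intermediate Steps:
I = 3051684/5 (I = -6/5 + 610338 = 3051684/5 ≈ 6.1034e+5)
1/(-572560 + I) = 1/(-572560 + 3051684/5) = 1/(188884/5) = 5/188884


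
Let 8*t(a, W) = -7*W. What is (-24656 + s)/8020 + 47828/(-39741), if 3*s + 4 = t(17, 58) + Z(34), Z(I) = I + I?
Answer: -5453036533/1274891280 ≈ -4.2773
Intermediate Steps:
Z(I) = 2*I
t(a, W) = -7*W/8 (t(a, W) = (-7*W)/8 = -7*W/8)
s = 53/12 (s = -4/3 + (-7/8*58 + 2*34)/3 = -4/3 + (-203/4 + 68)/3 = -4/3 + (⅓)*(69/4) = -4/3 + 23/4 = 53/12 ≈ 4.4167)
(-24656 + s)/8020 + 47828/(-39741) = (-24656 + 53/12)/8020 + 47828/(-39741) = -295819/12*1/8020 + 47828*(-1/39741) = -295819/96240 - 47828/39741 = -5453036533/1274891280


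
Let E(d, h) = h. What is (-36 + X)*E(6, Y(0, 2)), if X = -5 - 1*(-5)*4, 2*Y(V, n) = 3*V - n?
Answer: 21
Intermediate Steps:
Y(V, n) = -n/2 + 3*V/2 (Y(V, n) = (3*V - n)/2 = (-n + 3*V)/2 = -n/2 + 3*V/2)
X = 15 (X = -5 + 5*4 = -5 + 20 = 15)
(-36 + X)*E(6, Y(0, 2)) = (-36 + 15)*(-½*2 + (3/2)*0) = -21*(-1 + 0) = -21*(-1) = 21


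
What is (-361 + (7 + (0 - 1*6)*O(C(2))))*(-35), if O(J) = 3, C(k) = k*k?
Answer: 13020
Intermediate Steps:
C(k) = k²
(-361 + (7 + (0 - 1*6)*O(C(2))))*(-35) = (-361 + (7 + (0 - 1*6)*3))*(-35) = (-361 + (7 + (0 - 6)*3))*(-35) = (-361 + (7 - 6*3))*(-35) = (-361 + (7 - 18))*(-35) = (-361 - 11)*(-35) = -372*(-35) = 13020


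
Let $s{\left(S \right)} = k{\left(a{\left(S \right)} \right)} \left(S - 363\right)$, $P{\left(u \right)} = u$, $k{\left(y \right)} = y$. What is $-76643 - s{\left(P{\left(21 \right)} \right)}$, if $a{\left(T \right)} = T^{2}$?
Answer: $74179$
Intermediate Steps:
$s{\left(S \right)} = S^{2} \left(-363 + S\right)$ ($s{\left(S \right)} = S^{2} \left(S - 363\right) = S^{2} \left(-363 + S\right)$)
$-76643 - s{\left(P{\left(21 \right)} \right)} = -76643 - 21^{2} \left(-363 + 21\right) = -76643 - 441 \left(-342\right) = -76643 - -150822 = -76643 + 150822 = 74179$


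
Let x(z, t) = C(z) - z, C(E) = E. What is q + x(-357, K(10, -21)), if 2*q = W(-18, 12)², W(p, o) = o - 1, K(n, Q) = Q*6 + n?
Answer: 121/2 ≈ 60.500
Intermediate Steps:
K(n, Q) = n + 6*Q (K(n, Q) = 6*Q + n = n + 6*Q)
W(p, o) = -1 + o
x(z, t) = 0 (x(z, t) = z - z = 0)
q = 121/2 (q = (-1 + 12)²/2 = (½)*11² = (½)*121 = 121/2 ≈ 60.500)
q + x(-357, K(10, -21)) = 121/2 + 0 = 121/2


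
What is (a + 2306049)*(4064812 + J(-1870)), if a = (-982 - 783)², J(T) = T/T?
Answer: 22036465031762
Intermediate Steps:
J(T) = 1
a = 3115225 (a = (-1765)² = 3115225)
(a + 2306049)*(4064812 + J(-1870)) = (3115225 + 2306049)*(4064812 + 1) = 5421274*4064813 = 22036465031762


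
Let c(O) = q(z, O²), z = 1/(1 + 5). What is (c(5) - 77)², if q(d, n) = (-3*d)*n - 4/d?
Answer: 51529/4 ≈ 12882.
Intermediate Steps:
z = ⅙ (z = 1/6 = ⅙ ≈ 0.16667)
q(d, n) = -4/d - 3*d*n (q(d, n) = -3*d*n - 4/d = -4/d - 3*d*n)
c(O) = -24 - O²/2 (c(O) = -4/⅙ - 3*⅙*O² = -4*6 - O²/2 = -24 - O²/2)
(c(5) - 77)² = ((-24 - ½*5²) - 77)² = ((-24 - ½*25) - 77)² = ((-24 - 25/2) - 77)² = (-73/2 - 77)² = (-227/2)² = 51529/4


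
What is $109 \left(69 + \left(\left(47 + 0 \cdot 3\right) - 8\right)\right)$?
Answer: $11772$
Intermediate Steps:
$109 \left(69 + \left(\left(47 + 0 \cdot 3\right) - 8\right)\right) = 109 \left(69 + \left(\left(47 + 0\right) - 8\right)\right) = 109 \left(69 + \left(47 - 8\right)\right) = 109 \left(69 + 39\right) = 109 \cdot 108 = 11772$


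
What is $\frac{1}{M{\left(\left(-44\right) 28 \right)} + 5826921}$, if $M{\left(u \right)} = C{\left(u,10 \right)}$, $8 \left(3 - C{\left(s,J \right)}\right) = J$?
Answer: $\frac{4}{23307691} \approx 1.7162 \cdot 10^{-7}$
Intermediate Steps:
$C{\left(s,J \right)} = 3 - \frac{J}{8}$
$M{\left(u \right)} = \frac{7}{4}$ ($M{\left(u \right)} = 3 - \frac{5}{4} = \frac{7}{4}$)
$\frac{1}{M{\left(\left(-44\right) 28 \right)} + 5826921} = \frac{1}{\frac{7}{4} + 5826921} = \frac{1}{\frac{23307691}{4}} = \frac{4}{23307691}$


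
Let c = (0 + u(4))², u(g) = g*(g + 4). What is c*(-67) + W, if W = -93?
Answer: -68701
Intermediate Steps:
u(g) = g*(4 + g)
c = 1024 (c = (0 + 4*(4 + 4))² = (0 + 4*8)² = (0 + 32)² = 32² = 1024)
c*(-67) + W = 1024*(-67) - 93 = -68608 - 93 = -68701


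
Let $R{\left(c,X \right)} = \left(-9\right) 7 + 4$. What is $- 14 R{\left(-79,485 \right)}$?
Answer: $826$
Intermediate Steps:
$R{\left(c,X \right)} = -59$ ($R{\left(c,X \right)} = -63 + 4 = -59$)
$- 14 R{\left(-79,485 \right)} = \left(-14\right) \left(-59\right) = 826$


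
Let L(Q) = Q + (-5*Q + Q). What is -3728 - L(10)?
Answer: -3698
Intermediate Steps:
L(Q) = -3*Q (L(Q) = Q - 4*Q = -3*Q)
-3728 - L(10) = -3728 - (-3)*10 = -3728 - 1*(-30) = -3728 + 30 = -3698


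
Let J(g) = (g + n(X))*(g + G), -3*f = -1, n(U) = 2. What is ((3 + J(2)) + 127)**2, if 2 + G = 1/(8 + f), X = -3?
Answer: 10640644/625 ≈ 17025.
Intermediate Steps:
f = 1/3 (f = -1/3*(-1) = 1/3 ≈ 0.33333)
G = -47/25 (G = -2 + 1/(8 + 1/3) = -2 + 1/(25/3) = -2 + 3/25 = -47/25 ≈ -1.8800)
J(g) = (2 + g)*(-47/25 + g) (J(g) = (g + 2)*(g - 47/25) = (2 + g)*(-47/25 + g))
((3 + J(2)) + 127)**2 = ((3 + (-94/25 + 2**2 + (3/25)*2)) + 127)**2 = ((3 + (-94/25 + 4 + 6/25)) + 127)**2 = ((3 + 12/25) + 127)**2 = (87/25 + 127)**2 = (3262/25)**2 = 10640644/625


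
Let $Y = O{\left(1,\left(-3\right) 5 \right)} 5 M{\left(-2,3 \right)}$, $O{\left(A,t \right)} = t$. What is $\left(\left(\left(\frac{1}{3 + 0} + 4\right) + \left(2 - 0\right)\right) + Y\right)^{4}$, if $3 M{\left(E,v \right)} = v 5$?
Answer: $\frac{1496306311696}{81} \approx 1.8473 \cdot 10^{10}$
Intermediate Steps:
$M{\left(E,v \right)} = \frac{5 v}{3}$ ($M{\left(E,v \right)} = \frac{v 5}{3} = \frac{5 v}{3}$)
$Y = -375$ ($Y = \left(-3\right) 5 \cdot 5 \cdot \frac{5}{3} \cdot 3 = \left(-15\right) 5 \cdot 5 = \left(-75\right) 5 = -375$)
$\left(\left(\left(\frac{1}{3 + 0} + 4\right) + \left(2 - 0\right)\right) + Y\right)^{4} = \left(\left(\left(\frac{1}{3 + 0} + 4\right) + \left(2 - 0\right)\right) - 375\right)^{4} = \left(\left(\left(\frac{1}{3} + 4\right) + \left(2 + 0\right)\right) - 375\right)^{4} = \left(\left(\left(\frac{1}{3} + 4\right) + 2\right) - 375\right)^{4} = \left(\left(\frac{13}{3} + 2\right) - 375\right)^{4} = \left(\frac{19}{3} - 375\right)^{4} = \left(- \frac{1106}{3}\right)^{4} = \frac{1496306311696}{81}$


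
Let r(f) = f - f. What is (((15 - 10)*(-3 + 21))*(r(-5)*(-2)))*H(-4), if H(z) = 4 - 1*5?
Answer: 0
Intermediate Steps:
r(f) = 0
H(z) = -1 (H(z) = 4 - 5 = -1)
(((15 - 10)*(-3 + 21))*(r(-5)*(-2)))*H(-4) = (((15 - 10)*(-3 + 21))*(0*(-2)))*(-1) = ((5*18)*0)*(-1) = (90*0)*(-1) = 0*(-1) = 0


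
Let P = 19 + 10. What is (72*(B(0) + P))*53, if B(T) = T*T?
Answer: 110664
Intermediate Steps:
B(T) = T²
P = 29
(72*(B(0) + P))*53 = (72*(0² + 29))*53 = (72*(0 + 29))*53 = (72*29)*53 = 2088*53 = 110664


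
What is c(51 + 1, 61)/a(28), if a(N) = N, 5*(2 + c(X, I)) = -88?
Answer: -7/10 ≈ -0.70000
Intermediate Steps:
c(X, I) = -98/5 (c(X, I) = -2 + (⅕)*(-88) = -2 - 88/5 = -98/5)
c(51 + 1, 61)/a(28) = -98/5/28 = -98/5*1/28 = -7/10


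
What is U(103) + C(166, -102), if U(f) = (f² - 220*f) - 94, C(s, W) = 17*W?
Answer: -13879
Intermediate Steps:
U(f) = -94 + f² - 220*f
U(103) + C(166, -102) = (-94 + 103² - 220*103) + 17*(-102) = (-94 + 10609 - 22660) - 1734 = -12145 - 1734 = -13879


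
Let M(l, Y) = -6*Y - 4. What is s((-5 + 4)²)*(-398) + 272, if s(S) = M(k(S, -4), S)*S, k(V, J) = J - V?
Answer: 4252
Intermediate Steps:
M(l, Y) = -4 - 6*Y
s(S) = S*(-4 - 6*S) (s(S) = (-4 - 6*S)*S = S*(-4 - 6*S))
s((-5 + 4)²)*(-398) + 272 = -2*(-5 + 4)²*(2 + 3*(-5 + 4)²)*(-398) + 272 = -2*(-1)²*(2 + 3*(-1)²)*(-398) + 272 = -2*1*(2 + 3*1)*(-398) + 272 = -2*1*(2 + 3)*(-398) + 272 = -2*1*5*(-398) + 272 = -10*(-398) + 272 = 3980 + 272 = 4252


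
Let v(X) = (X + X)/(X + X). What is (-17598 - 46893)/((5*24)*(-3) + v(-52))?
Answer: 64491/359 ≈ 179.64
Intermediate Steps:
v(X) = 1 (v(X) = (2*X)/((2*X)) = (2*X)*(1/(2*X)) = 1)
(-17598 - 46893)/((5*24)*(-3) + v(-52)) = (-17598 - 46893)/((5*24)*(-3) + 1) = -64491/(120*(-3) + 1) = -64491/(-360 + 1) = -64491/(-359) = -64491*(-1/359) = 64491/359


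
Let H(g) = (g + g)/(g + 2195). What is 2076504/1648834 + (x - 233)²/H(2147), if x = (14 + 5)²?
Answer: 29326464812932/1770023299 ≈ 16568.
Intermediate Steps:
x = 361 (x = 19² = 361)
H(g) = 2*g/(2195 + g) (H(g) = (2*g)/(2195 + g) = 2*g/(2195 + g))
2076504/1648834 + (x - 233)²/H(2147) = 2076504/1648834 + (361 - 233)²/((2*2147/(2195 + 2147))) = 2076504*(1/1648834) + 128²/((2*2147/4342)) = 1038252/824417 + 16384/((2*2147*(1/4342))) = 1038252/824417 + 16384/(2147/2171) = 1038252/824417 + 16384*(2171/2147) = 1038252/824417 + 35569664/2147 = 29326464812932/1770023299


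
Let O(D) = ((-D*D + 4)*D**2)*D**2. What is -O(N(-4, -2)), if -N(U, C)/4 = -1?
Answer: 3072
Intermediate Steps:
N(U, C) = 4 (N(U, C) = -4*(-1) = 4)
O(D) = D**4*(4 - D**2) (O(D) = ((-D**2 + 4)*D**2)*D**2 = ((4 - D**2)*D**2)*D**2 = (D**2*(4 - D**2))*D**2 = D**4*(4 - D**2))
-O(N(-4, -2)) = -4**4*(4 - 1*4**2) = -256*(4 - 1*16) = -256*(4 - 16) = -256*(-12) = -1*(-3072) = 3072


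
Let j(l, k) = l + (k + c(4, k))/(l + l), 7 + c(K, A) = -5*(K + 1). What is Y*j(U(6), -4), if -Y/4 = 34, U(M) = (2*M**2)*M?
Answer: -176239/3 ≈ -58746.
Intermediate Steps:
U(M) = 2*M**3
c(K, A) = -12 - 5*K (c(K, A) = -7 - 5*(K + 1) = -7 - 5*(1 + K) = -7 + (-5 - 5*K) = -12 - 5*K)
Y = -136 (Y = -4*34 = -136)
j(l, k) = l + (-32 + k)/(2*l) (j(l, k) = l + (k + (-12 - 5*4))/(l + l) = l + (k + (-12 - 20))/((2*l)) = l + (k - 32)*(1/(2*l)) = l + (-32 + k)*(1/(2*l)) = l + (-32 + k)/(2*l))
Y*j(U(6), -4) = -136*(-16 + (2*6**3)**2 + (1/2)*(-4))/(2*6**3) = -136*(-16 + (2*216)**2 - 2)/(2*216) = -136*(-16 + 432**2 - 2)/432 = -17*(-16 + 186624 - 2)/54 = -17*186606/54 = -136*10367/24 = -176239/3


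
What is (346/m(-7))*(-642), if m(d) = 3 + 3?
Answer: -37022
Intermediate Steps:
m(d) = 6
(346/m(-7))*(-642) = (346/6)*(-642) = (346*(1/6))*(-642) = (173/3)*(-642) = -37022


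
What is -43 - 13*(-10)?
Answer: 87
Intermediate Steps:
-43 - 13*(-10) = -43 + 130 = 87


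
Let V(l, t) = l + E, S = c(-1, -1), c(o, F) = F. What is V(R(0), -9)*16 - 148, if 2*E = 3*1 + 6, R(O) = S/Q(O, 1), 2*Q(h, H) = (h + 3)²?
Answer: -716/9 ≈ -79.556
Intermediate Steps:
S = -1
Q(h, H) = (3 + h)²/2 (Q(h, H) = (h + 3)²/2 = (3 + h)²/2)
R(O) = -2/(3 + O)² (R(O) = -1/((3 + O)²/2) = -2/(3 + O)²)
E = 9/2 (E = (3*1 + 6)/2 = (3 + 6)/2 = (½)*9 = 9/2 ≈ 4.5000)
V(l, t) = 9/2 + l (V(l, t) = l + 9/2 = 9/2 + l)
V(R(0), -9)*16 - 148 = (9/2 - 2/(3 + 0)²)*16 - 148 = (9/2 - 2/3²)*16 - 148 = (9/2 - 2*⅑)*16 - 148 = (9/2 - 2/9)*16 - 148 = (77/18)*16 - 148 = 616/9 - 148 = -716/9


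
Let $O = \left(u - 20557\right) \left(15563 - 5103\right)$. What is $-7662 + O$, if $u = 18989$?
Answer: $-16408942$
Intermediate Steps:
$O = -16401280$ ($O = \left(18989 - 20557\right) \left(15563 - 5103\right) = \left(-1568\right) 10460 = -16401280$)
$-7662 + O = -7662 - 16401280 = -16408942$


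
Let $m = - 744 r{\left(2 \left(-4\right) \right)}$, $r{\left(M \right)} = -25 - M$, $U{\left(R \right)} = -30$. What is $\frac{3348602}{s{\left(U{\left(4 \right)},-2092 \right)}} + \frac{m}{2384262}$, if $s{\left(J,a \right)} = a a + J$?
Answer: $\frac{669941469913}{869547106809} \approx 0.77045$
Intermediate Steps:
$s{\left(J,a \right)} = J + a^{2}$ ($s{\left(J,a \right)} = a^{2} + J = J + a^{2}$)
$m = 12648$ ($m = - 744 \left(-25 - 2 \left(-4\right)\right) = - 744 \left(-25 - -8\right) = - 744 \left(-25 + 8\right) = \left(-744\right) \left(-17\right) = 12648$)
$\frac{3348602}{s{\left(U{\left(4 \right)},-2092 \right)}} + \frac{m}{2384262} = \frac{3348602}{-30 + \left(-2092\right)^{2}} + \frac{12648}{2384262} = \frac{3348602}{-30 + 4376464} + 12648 \cdot \frac{1}{2384262} = \frac{3348602}{4376434} + \frac{2108}{397377} = 3348602 \cdot \frac{1}{4376434} + \frac{2108}{397377} = \frac{1674301}{2188217} + \frac{2108}{397377} = \frac{669941469913}{869547106809}$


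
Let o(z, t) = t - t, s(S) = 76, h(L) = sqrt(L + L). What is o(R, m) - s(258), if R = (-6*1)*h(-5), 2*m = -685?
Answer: -76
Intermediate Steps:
h(L) = sqrt(2)*sqrt(L) (h(L) = sqrt(2*L) = sqrt(2)*sqrt(L))
m = -685/2 (m = (1/2)*(-685) = -685/2 ≈ -342.50)
R = -6*I*sqrt(10) (R = (-6*1)*(sqrt(2)*sqrt(-5)) = -6*sqrt(2)*I*sqrt(5) = -6*I*sqrt(10) ≈ -18.974*I)
o(z, t) = 0
o(R, m) - s(258) = 0 - 1*76 = 0 - 76 = -76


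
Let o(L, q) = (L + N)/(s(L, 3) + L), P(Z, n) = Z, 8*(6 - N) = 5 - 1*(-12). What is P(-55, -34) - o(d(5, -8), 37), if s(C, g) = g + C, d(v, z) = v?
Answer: -5791/104 ≈ -55.683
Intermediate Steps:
N = 31/8 (N = 6 - (5 - 1*(-12))/8 = 6 - (5 + 12)/8 = 6 - 1/8*17 = 6 - 17/8 = 31/8 ≈ 3.8750)
s(C, g) = C + g
o(L, q) = (31/8 + L)/(3 + 2*L) (o(L, q) = (L + 31/8)/((L + 3) + L) = (31/8 + L)/((3 + L) + L) = (31/8 + L)/(3 + 2*L))
P(-55, -34) - o(d(5, -8), 37) = -55 - (31 + 8*5)/(8*(3 + 2*5)) = -55 - (31 + 40)/(8*(3 + 10)) = -55 - 71/(8*13) = -55 - 1*71/104 = -55 - 71/104 = -5791/104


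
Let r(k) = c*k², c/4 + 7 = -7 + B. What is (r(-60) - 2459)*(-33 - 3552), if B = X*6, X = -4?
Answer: 1970527515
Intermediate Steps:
B = -24 (B = -4*6 = -24)
c = -152 (c = -28 + 4*(-7 - 24) = -28 + 4*(-31) = -28 - 124 = -152)
r(k) = -152*k²
(r(-60) - 2459)*(-33 - 3552) = (-152*(-60)² - 2459)*(-33 - 3552) = (-152*3600 - 2459)*(-3585) = (-547200 - 2459)*(-3585) = -549659*(-3585) = 1970527515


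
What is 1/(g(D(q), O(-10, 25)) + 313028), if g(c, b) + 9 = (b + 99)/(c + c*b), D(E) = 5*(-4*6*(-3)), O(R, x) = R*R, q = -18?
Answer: 36360/11381371039 ≈ 3.1947e-6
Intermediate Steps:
O(R, x) = R²
D(E) = 360 (D(E) = 5*(-24*(-3)) = 5*72 = 360)
g(c, b) = -9 + (99 + b)/(c + b*c) (g(c, b) = -9 + (b + 99)/(c + c*b) = -9 + (99 + b)/(c + b*c))
1/(g(D(q), O(-10, 25)) + 313028) = 1/((99 + (-10)² - 9*360 - 9*(-10)²*360)/(360*(1 + (-10)²)) + 313028) = 1/((99 + 100 - 3240 - 9*100*360)/(360*(1 + 100)) + 313028) = 1/((1/360)*(99 + 100 - 3240 - 324000)/101 + 313028) = 1/((1/360)*(1/101)*(-327041) + 313028) = 1/(-327041/36360 + 313028) = 1/(11381371039/36360) = 36360/11381371039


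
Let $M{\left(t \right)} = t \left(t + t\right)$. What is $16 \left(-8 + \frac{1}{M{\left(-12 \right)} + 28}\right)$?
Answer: $- \frac{10108}{79} \approx -127.95$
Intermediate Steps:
$M{\left(t \right)} = 2 t^{2}$ ($M{\left(t \right)} = t 2 t = 2 t^{2}$)
$16 \left(-8 + \frac{1}{M{\left(-12 \right)} + 28}\right) = 16 \left(-8 + \frac{1}{2 \left(-12\right)^{2} + 28}\right) = 16 \left(-8 + \frac{1}{2 \cdot 144 + 28}\right) = 16 \left(-8 + \frac{1}{288 + 28}\right) = 16 \left(-8 + \frac{1}{316}\right) = 16 \left(- \frac{2527}{316}\right) = - \frac{10108}{79}$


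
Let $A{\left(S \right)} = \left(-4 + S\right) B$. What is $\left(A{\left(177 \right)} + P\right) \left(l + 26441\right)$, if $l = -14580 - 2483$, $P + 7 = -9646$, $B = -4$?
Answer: $-97015410$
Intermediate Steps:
$P = -9653$ ($P = -7 - 9646 = -9653$)
$A{\left(S \right)} = 16 - 4 S$ ($A{\left(S \right)} = \left(-4 + S\right) \left(-4\right) = 16 - 4 S$)
$l = -17063$ ($l = -14580 - 2483 = -17063$)
$\left(A{\left(177 \right)} + P\right) \left(l + 26441\right) = \left(\left(16 - 708\right) - 9653\right) \left(-17063 + 26441\right) = \left(\left(16 - 708\right) - 9653\right) 9378 = \left(-692 - 9653\right) 9378 = \left(-10345\right) 9378 = -97015410$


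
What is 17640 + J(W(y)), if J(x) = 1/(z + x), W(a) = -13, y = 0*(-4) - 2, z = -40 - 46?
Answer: 1746359/99 ≈ 17640.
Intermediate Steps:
z = -86
y = -2 (y = 0 - 2 = -2)
J(x) = 1/(-86 + x)
17640 + J(W(y)) = 17640 + 1/(-86 - 13) = 17640 + 1/(-99) = 17640 - 1/99 = 1746359/99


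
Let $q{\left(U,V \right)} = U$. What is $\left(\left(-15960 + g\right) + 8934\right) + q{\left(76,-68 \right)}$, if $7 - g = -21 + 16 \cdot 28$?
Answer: $-7370$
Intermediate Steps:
$g = -420$ ($g = 7 - \left(-21 + 16 \cdot 28\right) = 7 - \left(-21 + 448\right) = 7 - 427 = -420$)
$\left(\left(-15960 + g\right) + 8934\right) + q{\left(76,-68 \right)} = \left(\left(-15960 - 420\right) + 8934\right) + 76 = \left(-16380 + 8934\right) + 76 = -7446 + 76 = -7370$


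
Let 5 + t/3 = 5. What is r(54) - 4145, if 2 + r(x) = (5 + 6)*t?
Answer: -4147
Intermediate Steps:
t = 0 (t = -15 + 3*5 = -15 + 15 = 0)
r(x) = -2 (r(x) = -2 + (5 + 6)*0 = -2 + 11*0 = -2 + 0 = -2)
r(54) - 4145 = -2 - 4145 = -4147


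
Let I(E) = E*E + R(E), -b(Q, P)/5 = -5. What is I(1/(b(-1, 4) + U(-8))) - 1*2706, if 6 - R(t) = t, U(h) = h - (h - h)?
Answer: -780316/289 ≈ -2700.1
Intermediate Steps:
b(Q, P) = 25 (b(Q, P) = -5*(-5) = 25)
U(h) = h (U(h) = h - 1*0 = h + 0 = h)
R(t) = 6 - t
I(E) = 6 + E² - E (I(E) = E*E + (6 - E) = E² + (6 - E) = 6 + E² - E)
I(1/(b(-1, 4) + U(-8))) - 1*2706 = (6 + (1/(25 - 8))² - 1/(25 - 8)) - 1*2706 = (6 + (1/17)² - 1/17) - 2706 = (6 + (1/17)² - 1*1/17) - 2706 = (6 + 1/289 - 1/17) - 2706 = 1718/289 - 2706 = -780316/289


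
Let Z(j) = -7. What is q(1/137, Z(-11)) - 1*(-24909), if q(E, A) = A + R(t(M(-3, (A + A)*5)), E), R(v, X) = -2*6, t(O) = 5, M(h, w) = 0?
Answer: 24890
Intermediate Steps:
R(v, X) = -12
q(E, A) = -12 + A (q(E, A) = A - 12 = -12 + A)
q(1/137, Z(-11)) - 1*(-24909) = (-12 - 7) - 1*(-24909) = -19 + 24909 = 24890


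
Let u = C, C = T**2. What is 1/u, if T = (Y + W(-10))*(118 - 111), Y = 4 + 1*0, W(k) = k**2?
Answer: 1/529984 ≈ 1.8868e-6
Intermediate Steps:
Y = 4 (Y = 4 + 0 = 4)
T = 728 (T = (4 + (-10)**2)*(118 - 111) = (4 + 100)*7 = 104*7 = 728)
C = 529984 (C = 728**2 = 529984)
u = 529984
1/u = 1/529984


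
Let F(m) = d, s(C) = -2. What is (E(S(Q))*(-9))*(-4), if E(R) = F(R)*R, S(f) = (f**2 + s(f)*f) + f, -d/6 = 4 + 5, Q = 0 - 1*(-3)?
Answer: -11664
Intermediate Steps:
Q = 3 (Q = 0 + 3 = 3)
d = -54 (d = -6*(4 + 5) = -6*9 = -54)
S(f) = f**2 - f (S(f) = (f**2 - 2*f) + f = f**2 - f)
F(m) = -54
E(R) = -54*R
(E(S(Q))*(-9))*(-4) = (-162*(-1 + 3)*(-9))*(-4) = (-162*2*(-9))*(-4) = (-54*6*(-9))*(-4) = -324*(-9)*(-4) = 2916*(-4) = -11664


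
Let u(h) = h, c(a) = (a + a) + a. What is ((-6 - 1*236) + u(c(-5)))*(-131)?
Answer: 33667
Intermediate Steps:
c(a) = 3*a (c(a) = 2*a + a = 3*a)
((-6 - 1*236) + u(c(-5)))*(-131) = ((-6 - 1*236) + 3*(-5))*(-131) = ((-6 - 236) - 15)*(-131) = (-242 - 15)*(-131) = -257*(-131) = 33667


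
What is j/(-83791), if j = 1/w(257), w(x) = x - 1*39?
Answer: -1/18266438 ≈ -5.4745e-8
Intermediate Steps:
w(x) = -39 + x (w(x) = x - 39 = -39 + x)
j = 1/218 (j = 1/(-39 + 257) = 1/218 ≈ 0.0045872)
j/(-83791) = (1/218)/(-83791) = (1/218)*(-1/83791) = -1/18266438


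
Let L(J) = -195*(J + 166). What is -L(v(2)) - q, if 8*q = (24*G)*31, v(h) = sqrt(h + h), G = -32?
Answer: 35736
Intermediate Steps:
v(h) = sqrt(2)*sqrt(h) (v(h) = sqrt(2*h) = sqrt(2)*sqrt(h))
L(J) = -32370 - 195*J (L(J) = -195*(166 + J) = -32370 - 195*J)
q = -2976 (q = ((24*(-32))*31)/8 = (-768*31)/8 = (1/8)*(-23808) = -2976)
-L(v(2)) - q = -(-32370 - 195*sqrt(2)*sqrt(2)) - 1*(-2976) = -(-32370 - 195*2) + 2976 = -(-32370 - 390) + 2976 = -1*(-32760) + 2976 = 32760 + 2976 = 35736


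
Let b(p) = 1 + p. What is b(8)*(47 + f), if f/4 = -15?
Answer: -117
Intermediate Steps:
f = -60 (f = 4*(-15) = -60)
b(8)*(47 + f) = (1 + 8)*(47 - 60) = 9*(-13) = -117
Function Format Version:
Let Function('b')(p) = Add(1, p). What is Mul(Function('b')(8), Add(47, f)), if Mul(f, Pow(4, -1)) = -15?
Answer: -117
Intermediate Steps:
f = -60 (f = Mul(4, -15) = -60)
Mul(Function('b')(8), Add(47, f)) = Mul(Add(1, 8), Add(47, -60)) = Mul(9, -13) = -117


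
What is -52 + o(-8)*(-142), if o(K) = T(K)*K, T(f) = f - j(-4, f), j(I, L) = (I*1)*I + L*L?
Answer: -100020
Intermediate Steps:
j(I, L) = I² + L² (j(I, L) = I*I + L² = I² + L²)
T(f) = -16 + f - f² (T(f) = f - ((-4)² + f²) = f - (16 + f²) = f + (-16 - f²) = -16 + f - f²)
o(K) = K*(-16 + K - K²) (o(K) = (-16 + K - K²)*K = K*(-16 + K - K²))
-52 + o(-8)*(-142) = -52 - 8*(-16 - 8 - 1*(-8)²)*(-142) = -52 - 8*(-16 - 8 - 1*64)*(-142) = -52 - 8*(-16 - 8 - 64)*(-142) = -52 - 8*(-88)*(-142) = -52 + 704*(-142) = -52 - 99968 = -100020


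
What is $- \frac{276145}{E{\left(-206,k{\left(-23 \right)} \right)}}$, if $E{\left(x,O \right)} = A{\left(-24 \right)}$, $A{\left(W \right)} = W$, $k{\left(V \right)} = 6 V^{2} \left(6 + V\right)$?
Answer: $\frac{276145}{24} \approx 11506.0$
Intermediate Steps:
$k{\left(V \right)} = 6 V^{2} \left(6 + V\right)$
$E{\left(x,O \right)} = -24$
$- \frac{276145}{E{\left(-206,k{\left(-23 \right)} \right)}} = - \frac{276145}{-24} = \left(-276145\right) \left(- \frac{1}{24}\right) = \frac{276145}{24}$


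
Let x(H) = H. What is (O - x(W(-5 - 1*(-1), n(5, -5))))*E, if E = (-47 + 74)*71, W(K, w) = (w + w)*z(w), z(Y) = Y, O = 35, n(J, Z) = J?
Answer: -28755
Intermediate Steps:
W(K, w) = 2*w² (W(K, w) = (w + w)*w = (2*w)*w = 2*w²)
E = 1917 (E = 27*71 = 1917)
(O - x(W(-5 - 1*(-1), n(5, -5))))*E = (35 - 2*5²)*1917 = (35 - 2*25)*1917 = (35 - 1*50)*1917 = (35 - 50)*1917 = -15*1917 = -28755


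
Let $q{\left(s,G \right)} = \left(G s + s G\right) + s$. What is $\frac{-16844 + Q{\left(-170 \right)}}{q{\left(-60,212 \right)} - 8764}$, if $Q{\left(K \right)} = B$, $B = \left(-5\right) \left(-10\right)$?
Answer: $\frac{8397}{17132} \approx 0.49014$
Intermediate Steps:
$B = 50$
$q{\left(s,G \right)} = s + 2 G s$ ($q{\left(s,G \right)} = \left(G s + G s\right) + s = 2 G s + s = s + 2 G s$)
$Q{\left(K \right)} = 50$
$\frac{-16844 + Q{\left(-170 \right)}}{q{\left(-60,212 \right)} - 8764} = \frac{-16844 + 50}{- 60 \left(1 + 2 \cdot 212\right) - 8764} = - \frac{16794}{- 60 \left(1 + 424\right) - 8764} = - \frac{16794}{\left(-60\right) 425 - 8764} = - \frac{16794}{-25500 - 8764} = - \frac{16794}{-34264} = \left(-16794\right) \left(- \frac{1}{34264}\right) = \frac{8397}{17132}$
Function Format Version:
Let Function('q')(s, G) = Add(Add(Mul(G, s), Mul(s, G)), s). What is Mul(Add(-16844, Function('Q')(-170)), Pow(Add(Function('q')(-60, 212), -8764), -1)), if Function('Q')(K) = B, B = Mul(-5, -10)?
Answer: Rational(8397, 17132) ≈ 0.49014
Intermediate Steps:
B = 50
Function('q')(s, G) = Add(s, Mul(2, G, s)) (Function('q')(s, G) = Add(Add(Mul(G, s), Mul(G, s)), s) = Add(Mul(2, G, s), s) = Add(s, Mul(2, G, s)))
Function('Q')(K) = 50
Mul(Add(-16844, Function('Q')(-170)), Pow(Add(Function('q')(-60, 212), -8764), -1)) = Mul(Add(-16844, 50), Pow(Add(Mul(-60, Add(1, Mul(2, 212))), -8764), -1)) = Mul(-16794, Pow(Add(Mul(-60, Add(1, 424)), -8764), -1)) = Mul(-16794, Pow(Add(Mul(-60, 425), -8764), -1)) = Mul(-16794, Pow(Add(-25500, -8764), -1)) = Mul(-16794, Pow(-34264, -1)) = Mul(-16794, Rational(-1, 34264)) = Rational(8397, 17132)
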